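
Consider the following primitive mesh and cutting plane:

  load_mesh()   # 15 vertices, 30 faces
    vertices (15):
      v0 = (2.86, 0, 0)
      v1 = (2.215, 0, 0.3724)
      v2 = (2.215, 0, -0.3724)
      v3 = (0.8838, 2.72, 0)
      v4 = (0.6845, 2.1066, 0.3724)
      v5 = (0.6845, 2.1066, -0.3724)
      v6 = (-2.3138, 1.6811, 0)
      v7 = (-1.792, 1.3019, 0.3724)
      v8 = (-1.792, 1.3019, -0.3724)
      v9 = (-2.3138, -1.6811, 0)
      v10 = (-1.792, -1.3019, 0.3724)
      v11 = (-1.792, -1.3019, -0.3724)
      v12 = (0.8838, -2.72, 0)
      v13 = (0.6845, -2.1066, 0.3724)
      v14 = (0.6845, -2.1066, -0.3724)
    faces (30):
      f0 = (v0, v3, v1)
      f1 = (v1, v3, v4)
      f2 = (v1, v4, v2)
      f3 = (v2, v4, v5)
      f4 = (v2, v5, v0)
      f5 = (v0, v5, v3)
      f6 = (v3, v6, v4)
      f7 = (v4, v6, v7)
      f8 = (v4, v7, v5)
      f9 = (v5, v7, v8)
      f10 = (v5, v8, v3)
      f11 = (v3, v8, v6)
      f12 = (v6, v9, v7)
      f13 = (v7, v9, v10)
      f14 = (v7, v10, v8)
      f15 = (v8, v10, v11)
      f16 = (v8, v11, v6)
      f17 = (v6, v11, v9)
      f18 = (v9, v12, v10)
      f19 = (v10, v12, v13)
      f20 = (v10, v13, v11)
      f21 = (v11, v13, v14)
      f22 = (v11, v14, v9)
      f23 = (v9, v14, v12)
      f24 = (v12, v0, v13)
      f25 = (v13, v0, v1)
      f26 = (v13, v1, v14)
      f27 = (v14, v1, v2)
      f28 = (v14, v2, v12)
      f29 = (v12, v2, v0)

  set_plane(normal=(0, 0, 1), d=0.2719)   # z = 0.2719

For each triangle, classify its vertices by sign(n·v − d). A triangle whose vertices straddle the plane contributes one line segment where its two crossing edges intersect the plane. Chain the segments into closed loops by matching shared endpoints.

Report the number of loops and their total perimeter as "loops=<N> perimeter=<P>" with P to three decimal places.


loops=2 perimeter=27.062

Straddling triangles (20 of 30):
  (v0,v3,v1) [--+] → (1.85575, 0.734049, 0.2719)–(2.38907, 0, 0.2719)  len=0.9073
  (v1,v3,v4) [+-+] → (1.85575, 0.734049, 0.2719)–(0.738285, 2.27214, 0.2719)  len=1.9012
  (v1,v4,v2) [++-] → (0.891019, 1.82234, 0.2719)–(2.215, 0, 0.2719)  len=2.2525
  (v2,v4,v5) [-+-] → (0.891019, 1.82234, 0.2719)–(0.6845, 2.1066, 0.2719)  len=0.3514
  (v3,v6,v4) [--+] → (-0.124655, 1.99177, 0.2719)–(0.738285, 2.27214, 0.2719)  len=0.9073
  (v4,v6,v7) [+-+] → (-0.124655, 1.99177, 0.2719)–(-1.93282, 1.40424, 0.2719)  len=1.9012
  (v4,v7,v5) [++-] → (-1.45783, 1.41048, 0.2719)–(0.6845, 2.1066, 0.2719)  len=2.2526
  (v5,v7,v8) [-+-] → (-1.45783, 1.41048, 0.2719)–(-1.792, 1.3019, 0.2719)  len=0.3514
  (v6,v9,v7) [--+] → (-1.93282, 0.496874, 0.2719)–(-1.93282, 1.40424, 0.2719)  len=0.9074
  (v7,v9,v10) [+-+] → (-1.93282, 0.496874, 0.2719)–(-1.93282, -1.40424, 0.2719)  len=1.9011
  (v7,v10,v8) [++-] → (-1.792, -0.950555, 0.2719)–(-1.792, 1.3019, 0.2719)  len=2.2525
  (v8,v10,v11) [-+-] → (-1.792, -0.950555, 0.2719)–(-1.792, -1.3019, 0.2719)  len=0.3513
  (v9,v12,v10) [--+] → (-1.06988, -1.6846, 0.2719)–(-1.93282, -1.40424, 0.2719)  len=0.9073
  (v10,v12,v13) [+-+] → (-1.06988, -1.6846, 0.2719)–(0.738285, -2.27214, 0.2719)  len=1.9012
  (v10,v13,v11) [++-] → (0.350332, -1.99802, 0.2719)–(-1.792, -1.3019, 0.2719)  len=2.2526
  (v11,v13,v14) [-+-] → (0.350332, -1.99802, 0.2719)–(0.6845, -2.1066, 0.2719)  len=0.3514
  (v12,v0,v13) [--+] → (1.2716, -1.53809, 0.2719)–(0.738285, -2.27214, 0.2719)  len=0.9073
  (v13,v0,v1) [+-+] → (1.2716, -1.53809, 0.2719)–(2.38907, 0, 0.2719)  len=1.9012
  (v13,v1,v14) [++-] → (2.00848, -0.284255, 0.2719)–(0.6845, -2.1066, 0.2719)  len=2.2525
  (v14,v1,v2) [-+-] → (2.00848, -0.284255, 0.2719)–(2.215, 0, 0.2719)  len=0.3514

Chained into 2 loop(s):
  loop 1: 10 segments, perimeter = 14.0426
  loop 2: 10 segments, perimeter = 13.0195
Total perimeter = 27.062


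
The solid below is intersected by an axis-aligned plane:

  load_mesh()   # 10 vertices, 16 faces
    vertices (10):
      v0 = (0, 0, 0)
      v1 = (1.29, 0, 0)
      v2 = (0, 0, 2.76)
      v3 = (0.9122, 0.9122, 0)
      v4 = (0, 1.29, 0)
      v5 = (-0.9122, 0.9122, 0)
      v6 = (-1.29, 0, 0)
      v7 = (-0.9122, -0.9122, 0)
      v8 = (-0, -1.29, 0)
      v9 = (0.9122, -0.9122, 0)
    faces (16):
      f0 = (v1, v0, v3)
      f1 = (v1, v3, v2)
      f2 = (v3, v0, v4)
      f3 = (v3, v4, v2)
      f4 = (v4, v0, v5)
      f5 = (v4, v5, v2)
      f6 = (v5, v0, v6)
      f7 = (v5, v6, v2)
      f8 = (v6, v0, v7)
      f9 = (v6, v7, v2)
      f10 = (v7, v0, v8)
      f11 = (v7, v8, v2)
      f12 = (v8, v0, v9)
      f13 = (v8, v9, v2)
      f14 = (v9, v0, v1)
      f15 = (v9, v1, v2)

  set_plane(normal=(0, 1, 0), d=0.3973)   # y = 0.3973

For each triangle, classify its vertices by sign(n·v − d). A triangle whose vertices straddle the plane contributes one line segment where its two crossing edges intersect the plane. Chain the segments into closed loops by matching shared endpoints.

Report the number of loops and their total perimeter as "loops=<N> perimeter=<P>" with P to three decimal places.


Straddling triangles (8 of 16):
  (v1,v0,v3) [--+] → (0.3973, 0.3973, 0)–(1.12545, 0.3973, 0)  len=0.7282
  (v1,v3,v2) [-+-] → (1.12545, 0.3973, 0)–(0.3973, 0.3973, 1.55791)  len=1.7197
  (v3,v0,v4) [+-+] → (0.3973, 0.3973, 0)–(0, 0.3973, 0)  len=0.3973
  (v3,v4,v2) [++-] → (0, 0.3973, 1.90996)–(0.3973, 0.3973, 1.55791)  len=0.5308
  (v4,v0,v5) [+-+] → (0, 0.3973, 0)–(-0.3973, 0.3973, 0)  len=0.3973
  (v4,v5,v2) [++-] → (-0.3973, 0.3973, 1.55791)–(0, 0.3973, 1.90996)  len=0.5308
  (v5,v0,v6) [+--] → (-0.3973, 0.3973, 0)–(-1.12545, 0.3973, 0)  len=0.7282
  (v5,v6,v2) [+--] → (-1.12545, 0.3973, 0)–(-0.3973, 0.3973, 1.55791)  len=1.7197

Chained into 1 loop(s):
  loop 1: 8 segments, perimeter = 6.7519
Total perimeter = 6.752

loops=1 perimeter=6.752


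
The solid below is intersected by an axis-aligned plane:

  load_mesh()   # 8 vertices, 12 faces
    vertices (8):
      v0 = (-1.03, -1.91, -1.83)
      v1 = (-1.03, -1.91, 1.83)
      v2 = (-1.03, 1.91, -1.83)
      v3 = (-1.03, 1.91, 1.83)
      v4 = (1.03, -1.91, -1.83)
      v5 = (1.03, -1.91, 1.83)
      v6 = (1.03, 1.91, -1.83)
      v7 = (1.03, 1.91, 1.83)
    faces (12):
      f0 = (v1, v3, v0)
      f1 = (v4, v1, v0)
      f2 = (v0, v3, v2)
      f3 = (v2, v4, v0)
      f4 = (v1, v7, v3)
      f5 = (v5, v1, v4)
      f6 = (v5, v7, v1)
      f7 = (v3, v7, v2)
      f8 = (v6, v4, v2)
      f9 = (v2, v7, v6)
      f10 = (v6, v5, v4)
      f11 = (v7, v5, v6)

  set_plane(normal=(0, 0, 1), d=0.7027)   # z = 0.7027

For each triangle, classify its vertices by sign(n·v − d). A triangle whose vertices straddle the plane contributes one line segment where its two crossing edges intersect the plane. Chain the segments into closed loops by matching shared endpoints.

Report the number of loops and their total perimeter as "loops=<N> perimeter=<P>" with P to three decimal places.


loops=1 perimeter=11.760

Straddling triangles (8 of 12):
  (v1,v3,v0) [++-] → (-1.03, 0.733419, 0.7027)–(-1.03, -1.91, 0.7027)  len=2.6434
  (v4,v1,v0) [-+-] → (-0.395509, -1.91, 0.7027)–(-1.03, -1.91, 0.7027)  len=0.6345
  (v0,v3,v2) [-+-] → (-1.03, 0.733419, 0.7027)–(-1.03, 1.91, 0.7027)  len=1.1766
  (v5,v1,v4) [++-] → (-0.395509, -1.91, 0.7027)–(1.03, -1.91, 0.7027)  len=1.4255
  (v3,v7,v2) [++-] → (0.395509, 1.91, 0.7027)–(-1.03, 1.91, 0.7027)  len=1.4255
  (v2,v7,v6) [-+-] → (0.395509, 1.91, 0.7027)–(1.03, 1.91, 0.7027)  len=0.6345
  (v6,v5,v4) [-+-] → (1.03, -0.733419, 0.7027)–(1.03, -1.91, 0.7027)  len=1.1766
  (v7,v5,v6) [++-] → (1.03, -0.733419, 0.7027)–(1.03, 1.91, 0.7027)  len=2.6434

Chained into 1 loop(s):
  loop 1: 8 segments, perimeter = 11.7600
Total perimeter = 11.760


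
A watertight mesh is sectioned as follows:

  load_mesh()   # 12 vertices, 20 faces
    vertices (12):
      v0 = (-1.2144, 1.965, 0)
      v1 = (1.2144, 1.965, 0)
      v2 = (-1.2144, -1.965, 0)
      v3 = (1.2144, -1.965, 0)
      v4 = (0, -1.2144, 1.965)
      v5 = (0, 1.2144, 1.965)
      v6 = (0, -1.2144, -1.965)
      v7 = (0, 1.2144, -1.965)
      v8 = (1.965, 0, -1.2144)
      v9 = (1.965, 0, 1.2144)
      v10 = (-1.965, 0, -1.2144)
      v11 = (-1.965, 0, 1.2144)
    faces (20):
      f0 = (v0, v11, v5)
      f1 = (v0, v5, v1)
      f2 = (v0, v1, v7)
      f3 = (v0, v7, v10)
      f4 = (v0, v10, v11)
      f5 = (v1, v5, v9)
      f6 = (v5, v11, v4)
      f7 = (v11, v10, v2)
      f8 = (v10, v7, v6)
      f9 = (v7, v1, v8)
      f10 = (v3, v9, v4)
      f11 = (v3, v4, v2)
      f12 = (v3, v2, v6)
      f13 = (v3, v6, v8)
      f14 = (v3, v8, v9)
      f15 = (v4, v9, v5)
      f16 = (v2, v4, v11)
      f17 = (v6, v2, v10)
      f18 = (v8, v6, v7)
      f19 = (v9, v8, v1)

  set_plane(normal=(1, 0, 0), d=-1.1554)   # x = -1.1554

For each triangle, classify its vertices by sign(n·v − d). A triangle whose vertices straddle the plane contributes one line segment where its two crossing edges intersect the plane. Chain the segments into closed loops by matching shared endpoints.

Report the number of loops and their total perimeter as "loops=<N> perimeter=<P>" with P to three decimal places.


Straddling triangles (10 of 20):
  (v0,v11,v5) [--+] → (-1.1554, 0.500345, 1.52365)–(-1.1554, 1.92853, 0.0954669)  len=2.0198
  (v0,v5,v1) [-++] → (-1.1554, 1.92853, 0.0954669)–(-1.1554, 1.965, 0)  len=0.1022
  (v0,v1,v7) [-++] → (-1.1554, 1.965, 0)–(-1.1554, 1.92853, -0.0954669)  len=0.1022
  (v0,v7,v10) [-+-] → (-1.1554, 1.92853, -0.0954669)–(-1.1554, 0.500345, -1.52365)  len=2.0198
  (v5,v11,v4) [+-+] → (-1.1554, 0.500345, 1.52365)–(-1.1554, -0.500345, 1.52365)  len=1.0007
  (v10,v7,v6) [-++] → (-1.1554, 0.500345, -1.52365)–(-1.1554, -0.500345, -1.52365)  len=1.0007
  (v3,v4,v2) [++-] → (-1.1554, -1.92853, 0.0954669)–(-1.1554, -1.965, 0)  len=0.1022
  (v3,v2,v6) [+-+] → (-1.1554, -1.965, 0)–(-1.1554, -1.92853, -0.0954669)  len=0.1022
  (v2,v4,v11) [-+-] → (-1.1554, -1.92853, 0.0954669)–(-1.1554, -0.500345, 1.52365)  len=2.0198
  (v6,v2,v10) [+--] → (-1.1554, -1.92853, -0.0954669)–(-1.1554, -0.500345, -1.52365)  len=2.0198

Chained into 1 loop(s):
  loop 1: 10 segments, perimeter = 10.4892
Total perimeter = 10.489

loops=1 perimeter=10.489


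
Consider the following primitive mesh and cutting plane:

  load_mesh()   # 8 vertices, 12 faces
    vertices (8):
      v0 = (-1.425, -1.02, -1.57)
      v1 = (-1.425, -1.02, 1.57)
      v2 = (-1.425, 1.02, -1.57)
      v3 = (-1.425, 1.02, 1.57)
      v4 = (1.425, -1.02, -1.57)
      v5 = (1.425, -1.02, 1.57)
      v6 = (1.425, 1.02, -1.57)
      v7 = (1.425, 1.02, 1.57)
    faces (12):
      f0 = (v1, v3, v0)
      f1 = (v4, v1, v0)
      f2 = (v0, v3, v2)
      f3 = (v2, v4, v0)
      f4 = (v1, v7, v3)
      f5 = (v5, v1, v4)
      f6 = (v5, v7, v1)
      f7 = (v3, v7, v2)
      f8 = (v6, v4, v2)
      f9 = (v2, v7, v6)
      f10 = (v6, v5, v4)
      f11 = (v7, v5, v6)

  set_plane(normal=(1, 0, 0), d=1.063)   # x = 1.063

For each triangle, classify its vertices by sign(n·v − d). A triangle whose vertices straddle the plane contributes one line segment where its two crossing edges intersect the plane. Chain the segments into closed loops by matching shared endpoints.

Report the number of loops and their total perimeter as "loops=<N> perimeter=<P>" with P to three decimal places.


Straddling triangles (8 of 12):
  (v4,v1,v0) [+--] → (1.063, -1.02, -1.17116)–(1.063, -1.02, -1.57)  len=0.3988
  (v2,v4,v0) [-+-] → (1.063, -0.760884, -1.57)–(1.063, -1.02, -1.57)  len=0.2591
  (v1,v7,v3) [-+-] → (1.063, 0.760884, 1.57)–(1.063, 1.02, 1.57)  len=0.2591
  (v5,v1,v4) [+-+] → (1.063, -1.02, 1.57)–(1.063, -1.02, -1.17116)  len=2.7412
  (v5,v7,v1) [++-] → (1.063, 0.760884, 1.57)–(1.063, -1.02, 1.57)  len=1.7809
  (v3,v7,v2) [-+-] → (1.063, 1.02, 1.57)–(1.063, 1.02, 1.17116)  len=0.3988
  (v6,v4,v2) [++-] → (1.063, -0.760884, -1.57)–(1.063, 1.02, -1.57)  len=1.7809
  (v2,v7,v6) [-++] → (1.063, 1.02, 1.17116)–(1.063, 1.02, -1.57)  len=2.7412

Chained into 1 loop(s):
  loop 1: 8 segments, perimeter = 10.3600
Total perimeter = 10.360

loops=1 perimeter=10.360


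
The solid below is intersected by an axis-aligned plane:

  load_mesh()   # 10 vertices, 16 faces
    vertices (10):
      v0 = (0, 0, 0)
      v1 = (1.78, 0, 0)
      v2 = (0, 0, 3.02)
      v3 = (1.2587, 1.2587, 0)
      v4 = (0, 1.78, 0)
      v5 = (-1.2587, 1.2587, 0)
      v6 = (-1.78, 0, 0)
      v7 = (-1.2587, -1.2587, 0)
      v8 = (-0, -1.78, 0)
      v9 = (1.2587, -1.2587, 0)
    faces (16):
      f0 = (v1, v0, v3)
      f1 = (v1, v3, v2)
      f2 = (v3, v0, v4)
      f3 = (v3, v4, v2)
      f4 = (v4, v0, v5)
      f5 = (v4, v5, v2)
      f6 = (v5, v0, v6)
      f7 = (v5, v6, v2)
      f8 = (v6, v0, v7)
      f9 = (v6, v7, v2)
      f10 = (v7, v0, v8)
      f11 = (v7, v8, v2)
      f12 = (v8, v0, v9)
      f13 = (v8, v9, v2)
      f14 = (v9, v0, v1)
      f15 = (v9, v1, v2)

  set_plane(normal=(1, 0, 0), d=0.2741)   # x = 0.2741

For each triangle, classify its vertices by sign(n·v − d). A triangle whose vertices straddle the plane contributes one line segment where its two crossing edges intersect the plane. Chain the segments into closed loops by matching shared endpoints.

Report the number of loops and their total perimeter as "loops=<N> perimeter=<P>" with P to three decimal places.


loops=1 perimeter=9.487

Straddling triangles (8 of 16):
  (v1,v0,v3) [+-+] → (0.2741, 0, 0)–(0.2741, 0.2741, 0)  len=0.2741
  (v1,v3,v2) [++-] → (0.2741, 0.2741, 2.36235)–(0.2741, 0, 2.55495)  len=0.3350
  (v3,v0,v4) [+--] → (0.2741, 0.2741, 0)–(0.2741, 1.66648, 0)  len=1.3924
  (v3,v4,v2) [+--] → (0.2741, 1.66648, 0)–(0.2741, 0.2741, 2.36235)  len=2.7422
  (v8,v0,v9) [--+] → (0.2741, -0.2741, 0)–(0.2741, -1.66648, 0)  len=1.3924
  (v8,v9,v2) [-+-] → (0.2741, -1.66648, 0)–(0.2741, -0.2741, 2.36235)  len=2.7422
  (v9,v0,v1) [+-+] → (0.2741, -0.2741, 0)–(0.2741, 0, 0)  len=0.2741
  (v9,v1,v2) [++-] → (0.2741, 0, 2.55495)–(0.2741, -0.2741, 2.36235)  len=0.3350

Chained into 1 loop(s):
  loop 1: 8 segments, perimeter = 9.4873
Total perimeter = 9.487


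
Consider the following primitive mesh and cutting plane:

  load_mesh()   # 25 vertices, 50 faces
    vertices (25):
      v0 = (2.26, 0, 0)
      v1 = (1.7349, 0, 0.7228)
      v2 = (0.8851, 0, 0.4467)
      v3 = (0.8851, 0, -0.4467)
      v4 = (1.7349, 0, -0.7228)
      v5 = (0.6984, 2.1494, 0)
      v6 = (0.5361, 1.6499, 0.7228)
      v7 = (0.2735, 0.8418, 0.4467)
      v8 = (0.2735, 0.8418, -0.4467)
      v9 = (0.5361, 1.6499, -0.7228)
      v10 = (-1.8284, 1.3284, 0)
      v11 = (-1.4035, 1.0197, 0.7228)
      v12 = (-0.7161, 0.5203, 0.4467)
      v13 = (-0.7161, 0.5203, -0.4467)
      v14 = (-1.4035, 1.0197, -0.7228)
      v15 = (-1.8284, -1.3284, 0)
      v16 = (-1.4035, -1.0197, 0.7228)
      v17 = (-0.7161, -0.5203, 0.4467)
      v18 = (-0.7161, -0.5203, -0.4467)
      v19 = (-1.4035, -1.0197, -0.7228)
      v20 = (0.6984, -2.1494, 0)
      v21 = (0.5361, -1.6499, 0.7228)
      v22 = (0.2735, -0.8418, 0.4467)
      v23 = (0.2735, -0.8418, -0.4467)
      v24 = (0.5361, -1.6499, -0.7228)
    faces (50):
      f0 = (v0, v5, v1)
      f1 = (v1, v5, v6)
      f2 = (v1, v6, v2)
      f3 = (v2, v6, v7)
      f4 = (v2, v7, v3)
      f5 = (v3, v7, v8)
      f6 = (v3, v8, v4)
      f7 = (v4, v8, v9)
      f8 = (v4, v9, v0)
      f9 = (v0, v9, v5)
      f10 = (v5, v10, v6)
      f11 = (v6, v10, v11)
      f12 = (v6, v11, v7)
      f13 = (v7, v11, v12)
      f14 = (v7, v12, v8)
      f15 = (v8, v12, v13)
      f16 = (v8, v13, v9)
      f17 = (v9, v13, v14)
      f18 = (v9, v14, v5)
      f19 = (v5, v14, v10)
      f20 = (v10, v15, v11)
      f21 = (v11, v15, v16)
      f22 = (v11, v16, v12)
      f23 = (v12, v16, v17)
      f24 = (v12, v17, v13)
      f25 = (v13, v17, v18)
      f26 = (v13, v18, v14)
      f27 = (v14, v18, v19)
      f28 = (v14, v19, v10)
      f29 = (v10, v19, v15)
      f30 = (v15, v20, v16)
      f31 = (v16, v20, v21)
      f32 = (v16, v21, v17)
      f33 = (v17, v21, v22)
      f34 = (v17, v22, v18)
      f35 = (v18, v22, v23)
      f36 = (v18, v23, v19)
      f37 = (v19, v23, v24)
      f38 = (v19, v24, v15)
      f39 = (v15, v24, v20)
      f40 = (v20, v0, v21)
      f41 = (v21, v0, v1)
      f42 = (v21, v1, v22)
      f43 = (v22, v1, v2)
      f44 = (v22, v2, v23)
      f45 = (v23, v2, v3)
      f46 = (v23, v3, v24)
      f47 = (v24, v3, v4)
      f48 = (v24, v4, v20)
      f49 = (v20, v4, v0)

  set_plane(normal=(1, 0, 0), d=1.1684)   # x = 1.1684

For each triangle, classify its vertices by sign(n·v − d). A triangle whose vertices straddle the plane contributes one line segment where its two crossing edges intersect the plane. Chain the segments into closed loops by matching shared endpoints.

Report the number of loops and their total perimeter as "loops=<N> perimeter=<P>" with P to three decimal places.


Straddling triangles (14 of 50):
  (v0,v5,v1) [+-+] → (1.1684, 1.50249, 0)–(1.1684, 1.17476, 0.327753)  len=0.4635
  (v1,v5,v6) [+--] → (1.1684, 1.17476, 0.327753)–(1.1684, 0.77967, 0.7228)  len=0.5587
  (v1,v6,v2) [+--] → (1.1684, 0.77967, 0.7228)–(1.1684, 0, 0.538744)  len=0.8011
  (v3,v8,v4) [--+] → (1.1684, 0.326317, -0.615772)–(1.1684, 0, -0.538744)  len=0.3353
  (v4,v8,v9) [+--] → (1.1684, 0.326317, -0.615772)–(1.1684, 0.77967, -0.7228)  len=0.4658
  (v4,v9,v0) [+-+] → (1.1684, 0.77967, -0.7228)–(1.1684, 1.04474, -0.457688)  len=0.3749
  (v0,v9,v5) [+--] → (1.1684, 1.04474, -0.457688)–(1.1684, 1.50249, 0)  len=0.6473
  (v20,v0,v21) [-+-] → (1.1684, -1.50249, 0)–(1.1684, -1.04474, 0.457688)  len=0.6473
  (v21,v0,v1) [-++] → (1.1684, -1.04474, 0.457688)–(1.1684, -0.77967, 0.7228)  len=0.3749
  (v21,v1,v22) [-+-] → (1.1684, -0.77967, 0.7228)–(1.1684, -0.326317, 0.615772)  len=0.4658
  (v22,v1,v2) [-+-] → (1.1684, -0.326317, 0.615772)–(1.1684, 0, 0.538744)  len=0.3353
  (v24,v3,v4) [--+] → (1.1684, 0, -0.538744)–(1.1684, -0.77967, -0.7228)  len=0.8011
  (v24,v4,v20) [-+-] → (1.1684, -0.77967, -0.7228)–(1.1684, -1.17476, -0.327753)  len=0.5587
  (v20,v4,v0) [-++] → (1.1684, -1.17476, -0.327753)–(1.1684, -1.50249, 0)  len=0.4635

Chained into 1 loop(s):
  loop 1: 14 segments, perimeter = 7.2932
Total perimeter = 7.293

loops=1 perimeter=7.293


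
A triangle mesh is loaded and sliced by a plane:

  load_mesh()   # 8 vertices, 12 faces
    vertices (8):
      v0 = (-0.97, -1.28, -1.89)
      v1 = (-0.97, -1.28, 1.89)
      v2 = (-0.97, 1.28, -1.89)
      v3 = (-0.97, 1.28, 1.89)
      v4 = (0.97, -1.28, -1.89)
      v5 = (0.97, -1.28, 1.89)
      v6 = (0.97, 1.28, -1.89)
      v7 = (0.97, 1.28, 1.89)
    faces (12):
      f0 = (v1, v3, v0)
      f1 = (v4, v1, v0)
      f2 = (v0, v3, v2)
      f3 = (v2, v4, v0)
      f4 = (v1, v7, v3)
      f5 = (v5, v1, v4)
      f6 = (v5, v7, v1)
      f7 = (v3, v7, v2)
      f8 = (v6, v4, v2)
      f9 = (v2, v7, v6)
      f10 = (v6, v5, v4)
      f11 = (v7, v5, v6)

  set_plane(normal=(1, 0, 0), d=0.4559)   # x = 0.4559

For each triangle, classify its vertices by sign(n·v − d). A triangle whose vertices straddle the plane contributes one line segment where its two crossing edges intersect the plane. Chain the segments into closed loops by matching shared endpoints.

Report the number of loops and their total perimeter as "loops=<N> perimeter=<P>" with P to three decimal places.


loops=1 perimeter=12.680

Straddling triangles (8 of 12):
  (v4,v1,v0) [+--] → (0.4559, -1.28, -0.8883)–(0.4559, -1.28, -1.89)  len=1.0017
  (v2,v4,v0) [-+-] → (0.4559, -0.6016, -1.89)–(0.4559, -1.28, -1.89)  len=0.6784
  (v1,v7,v3) [-+-] → (0.4559, 0.6016, 1.89)–(0.4559, 1.28, 1.89)  len=0.6784
  (v5,v1,v4) [+-+] → (0.4559, -1.28, 1.89)–(0.4559, -1.28, -0.8883)  len=2.7783
  (v5,v7,v1) [++-] → (0.4559, 0.6016, 1.89)–(0.4559, -1.28, 1.89)  len=1.8816
  (v3,v7,v2) [-+-] → (0.4559, 1.28, 1.89)–(0.4559, 1.28, 0.8883)  len=1.0017
  (v6,v4,v2) [++-] → (0.4559, -0.6016, -1.89)–(0.4559, 1.28, -1.89)  len=1.8816
  (v2,v7,v6) [-++] → (0.4559, 1.28, 0.8883)–(0.4559, 1.28, -1.89)  len=2.7783

Chained into 1 loop(s):
  loop 1: 8 segments, perimeter = 12.6800
Total perimeter = 12.680


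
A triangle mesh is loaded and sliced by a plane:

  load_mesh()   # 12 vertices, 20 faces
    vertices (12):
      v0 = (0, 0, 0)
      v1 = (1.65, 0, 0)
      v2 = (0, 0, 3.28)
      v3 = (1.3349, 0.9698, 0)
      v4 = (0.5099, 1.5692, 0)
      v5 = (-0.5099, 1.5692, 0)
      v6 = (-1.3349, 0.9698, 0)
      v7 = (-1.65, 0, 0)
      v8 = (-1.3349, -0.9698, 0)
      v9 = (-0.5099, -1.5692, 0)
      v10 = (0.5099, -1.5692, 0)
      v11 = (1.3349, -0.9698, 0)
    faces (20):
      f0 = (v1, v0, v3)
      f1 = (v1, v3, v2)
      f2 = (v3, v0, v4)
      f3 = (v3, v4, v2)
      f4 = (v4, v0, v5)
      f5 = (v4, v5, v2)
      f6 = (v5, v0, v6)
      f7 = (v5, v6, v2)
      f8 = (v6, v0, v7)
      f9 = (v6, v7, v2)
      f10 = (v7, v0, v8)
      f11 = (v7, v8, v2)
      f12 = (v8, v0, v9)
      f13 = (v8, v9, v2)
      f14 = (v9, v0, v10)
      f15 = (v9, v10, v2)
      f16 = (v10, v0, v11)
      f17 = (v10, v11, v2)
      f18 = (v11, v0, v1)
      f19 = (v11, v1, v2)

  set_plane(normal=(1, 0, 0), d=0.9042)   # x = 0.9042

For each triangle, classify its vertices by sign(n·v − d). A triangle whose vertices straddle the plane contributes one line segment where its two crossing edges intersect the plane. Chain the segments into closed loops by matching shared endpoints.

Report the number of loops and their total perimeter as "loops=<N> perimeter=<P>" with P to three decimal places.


Straddling triangles (8 of 20):
  (v1,v0,v3) [+-+] → (0.9042, 0, 0)–(0.9042, 0.656898, 0)  len=0.6569
  (v1,v3,v2) [++-] → (0.9042, 0.656898, 1.05828)–(0.9042, 0, 1.48256)  len=0.7820
  (v3,v0,v4) [+--] → (0.9042, 0.656898, 0)–(0.9042, 1.28272, 0)  len=0.6258
  (v3,v4,v2) [+--] → (0.9042, 1.28272, 0)–(0.9042, 0.656898, 1.05828)  len=1.2295
  (v10,v0,v11) [--+] → (0.9042, -0.656898, 0)–(0.9042, -1.28272, 0)  len=0.6258
  (v10,v11,v2) [-+-] → (0.9042, -1.28272, 0)–(0.9042, -0.656898, 1.05828)  len=1.2295
  (v11,v0,v1) [+-+] → (0.9042, -0.656898, 0)–(0.9042, 0, 0)  len=0.6569
  (v11,v1,v2) [++-] → (0.9042, 0, 1.48256)–(0.9042, -0.656898, 1.05828)  len=0.7820

Chained into 1 loop(s):
  loop 1: 8 segments, perimeter = 6.5884
Total perimeter = 6.588

loops=1 perimeter=6.588


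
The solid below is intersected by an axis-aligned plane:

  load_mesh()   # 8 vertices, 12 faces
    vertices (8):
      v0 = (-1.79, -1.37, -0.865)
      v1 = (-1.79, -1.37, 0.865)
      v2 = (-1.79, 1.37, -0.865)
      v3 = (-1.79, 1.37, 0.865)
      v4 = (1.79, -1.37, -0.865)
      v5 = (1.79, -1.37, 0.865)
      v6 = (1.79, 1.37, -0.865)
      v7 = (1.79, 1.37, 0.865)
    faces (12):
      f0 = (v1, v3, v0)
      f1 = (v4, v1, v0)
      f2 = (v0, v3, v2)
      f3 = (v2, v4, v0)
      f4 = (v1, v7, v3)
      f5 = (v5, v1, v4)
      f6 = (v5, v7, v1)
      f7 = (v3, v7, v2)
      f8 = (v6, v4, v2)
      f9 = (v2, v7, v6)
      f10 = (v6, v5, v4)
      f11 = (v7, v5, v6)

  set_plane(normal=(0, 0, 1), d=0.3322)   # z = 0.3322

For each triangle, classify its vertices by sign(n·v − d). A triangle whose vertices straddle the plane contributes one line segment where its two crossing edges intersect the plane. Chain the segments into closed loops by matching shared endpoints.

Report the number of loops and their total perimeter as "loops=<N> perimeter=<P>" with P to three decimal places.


loops=1 perimeter=12.640

Straddling triangles (8 of 12):
  (v1,v3,v0) [++-] → (-1.79, 0.526143, 0.3322)–(-1.79, -1.37, 0.3322)  len=1.8961
  (v4,v1,v0) [-+-] → (-0.687443, -1.37, 0.3322)–(-1.79, -1.37, 0.3322)  len=1.1026
  (v0,v3,v2) [-+-] → (-1.79, 0.526143, 0.3322)–(-1.79, 1.37, 0.3322)  len=0.8439
  (v5,v1,v4) [++-] → (-0.687443, -1.37, 0.3322)–(1.79, -1.37, 0.3322)  len=2.4774
  (v3,v7,v2) [++-] → (0.687443, 1.37, 0.3322)–(-1.79, 1.37, 0.3322)  len=2.4774
  (v2,v7,v6) [-+-] → (0.687443, 1.37, 0.3322)–(1.79, 1.37, 0.3322)  len=1.1026
  (v6,v5,v4) [-+-] → (1.79, -0.526143, 0.3322)–(1.79, -1.37, 0.3322)  len=0.8439
  (v7,v5,v6) [++-] → (1.79, -0.526143, 0.3322)–(1.79, 1.37, 0.3322)  len=1.8961

Chained into 1 loop(s):
  loop 1: 8 segments, perimeter = 12.6400
Total perimeter = 12.640


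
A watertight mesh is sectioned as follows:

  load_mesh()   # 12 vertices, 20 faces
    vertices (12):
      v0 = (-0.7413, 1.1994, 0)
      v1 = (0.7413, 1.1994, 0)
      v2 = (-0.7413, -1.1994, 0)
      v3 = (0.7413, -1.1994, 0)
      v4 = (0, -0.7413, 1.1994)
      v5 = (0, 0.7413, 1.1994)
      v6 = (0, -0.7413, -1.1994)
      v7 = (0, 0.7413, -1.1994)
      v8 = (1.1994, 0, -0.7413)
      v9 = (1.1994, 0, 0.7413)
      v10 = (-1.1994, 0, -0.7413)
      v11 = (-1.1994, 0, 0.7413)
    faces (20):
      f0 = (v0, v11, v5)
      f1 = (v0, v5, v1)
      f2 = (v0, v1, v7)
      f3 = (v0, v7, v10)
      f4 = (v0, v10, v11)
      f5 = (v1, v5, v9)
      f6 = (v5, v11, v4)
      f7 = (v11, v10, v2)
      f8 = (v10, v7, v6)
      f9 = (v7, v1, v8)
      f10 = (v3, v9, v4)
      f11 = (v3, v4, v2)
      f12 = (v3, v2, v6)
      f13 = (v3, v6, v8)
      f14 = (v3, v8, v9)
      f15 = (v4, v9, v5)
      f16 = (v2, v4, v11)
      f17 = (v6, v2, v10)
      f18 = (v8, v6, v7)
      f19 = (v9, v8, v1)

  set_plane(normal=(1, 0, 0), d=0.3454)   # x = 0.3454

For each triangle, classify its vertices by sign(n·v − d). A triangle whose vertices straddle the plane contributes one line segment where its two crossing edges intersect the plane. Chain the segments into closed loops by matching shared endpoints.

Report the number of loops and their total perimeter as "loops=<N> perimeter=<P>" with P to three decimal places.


loops=1 perimeter=7.269

Straddling triangles (10 of 20):
  (v0,v5,v1) [--+] → (0.3454, 0.954746, 0.640554)–(0.3454, 1.1994, 0)  len=0.6857
  (v0,v1,v7) [-+-] → (0.3454, 1.1994, 0)–(0.3454, 0.954746, -0.640554)  len=0.6857
  (v1,v5,v9) [+-+] → (0.3454, 0.954746, 0.640554)–(0.3454, 0.527822, 1.06748)  len=0.6038
  (v7,v1,v8) [-++] → (0.3454, 0.954746, -0.640554)–(0.3454, 0.527822, -1.06748)  len=0.6038
  (v3,v9,v4) [++-] → (0.3454, -0.527822, 1.06748)–(0.3454, -0.954746, 0.640554)  len=0.6038
  (v3,v4,v2) [+--] → (0.3454, -0.954746, 0.640554)–(0.3454, -1.1994, 0)  len=0.6857
  (v3,v2,v6) [+--] → (0.3454, -1.1994, 0)–(0.3454, -0.954746, -0.640554)  len=0.6857
  (v3,v6,v8) [+-+] → (0.3454, -0.954746, -0.640554)–(0.3454, -0.527822, -1.06748)  len=0.6038
  (v4,v9,v5) [-+-] → (0.3454, -0.527822, 1.06748)–(0.3454, 0.527822, 1.06748)  len=1.0556
  (v8,v6,v7) [+--] → (0.3454, -0.527822, -1.06748)–(0.3454, 0.527822, -1.06748)  len=1.0556

Chained into 1 loop(s):
  loop 1: 10 segments, perimeter = 7.2691
Total perimeter = 7.269


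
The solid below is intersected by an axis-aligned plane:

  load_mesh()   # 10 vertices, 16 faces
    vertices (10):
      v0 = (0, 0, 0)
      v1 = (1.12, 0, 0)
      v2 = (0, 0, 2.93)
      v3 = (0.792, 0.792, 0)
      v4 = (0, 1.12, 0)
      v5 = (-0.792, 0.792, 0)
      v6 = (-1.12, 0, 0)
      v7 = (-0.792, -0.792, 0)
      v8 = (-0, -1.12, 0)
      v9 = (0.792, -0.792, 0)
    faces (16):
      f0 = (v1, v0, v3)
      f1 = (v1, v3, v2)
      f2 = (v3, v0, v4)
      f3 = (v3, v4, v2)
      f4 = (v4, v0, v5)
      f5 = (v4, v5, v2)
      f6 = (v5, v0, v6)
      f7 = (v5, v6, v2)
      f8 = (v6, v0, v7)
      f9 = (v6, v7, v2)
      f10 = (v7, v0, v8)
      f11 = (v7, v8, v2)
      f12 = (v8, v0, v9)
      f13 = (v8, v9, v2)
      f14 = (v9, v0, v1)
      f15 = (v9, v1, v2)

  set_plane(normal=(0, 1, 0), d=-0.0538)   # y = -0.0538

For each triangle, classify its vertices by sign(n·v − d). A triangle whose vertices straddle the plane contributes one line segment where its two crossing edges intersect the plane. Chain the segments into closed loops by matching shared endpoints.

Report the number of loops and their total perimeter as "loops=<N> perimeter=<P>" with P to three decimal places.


loops=1 perimeter=8.201

Straddling triangles (8 of 16):
  (v6,v0,v7) [++-] → (-0.0538, -0.0538, 0)–(-1.09772, -0.0538, 0)  len=1.0439
  (v6,v7,v2) [+-+] → (-1.09772, -0.0538, 0)–(-0.0538, -0.0538, 2.73097)  len=2.9237
  (v7,v0,v8) [-+-] → (-0.0538, -0.0538, 0)–(0, -0.0538, 0)  len=0.0538
  (v7,v8,v2) [--+] → (0, -0.0538, 2.78926)–(-0.0538, -0.0538, 2.73097)  len=0.0793
  (v8,v0,v9) [-+-] → (0, -0.0538, 0)–(0.0538, -0.0538, 0)  len=0.0538
  (v8,v9,v2) [--+] → (0.0538, -0.0538, 2.73097)–(0, -0.0538, 2.78926)  len=0.0793
  (v9,v0,v1) [-++] → (0.0538, -0.0538, 0)–(1.09772, -0.0538, 0)  len=1.0439
  (v9,v1,v2) [-++] → (1.09772, -0.0538, 0)–(0.0538, -0.0538, 2.73097)  len=2.9237

Chained into 1 loop(s):
  loop 1: 8 segments, perimeter = 8.2015
Total perimeter = 8.201


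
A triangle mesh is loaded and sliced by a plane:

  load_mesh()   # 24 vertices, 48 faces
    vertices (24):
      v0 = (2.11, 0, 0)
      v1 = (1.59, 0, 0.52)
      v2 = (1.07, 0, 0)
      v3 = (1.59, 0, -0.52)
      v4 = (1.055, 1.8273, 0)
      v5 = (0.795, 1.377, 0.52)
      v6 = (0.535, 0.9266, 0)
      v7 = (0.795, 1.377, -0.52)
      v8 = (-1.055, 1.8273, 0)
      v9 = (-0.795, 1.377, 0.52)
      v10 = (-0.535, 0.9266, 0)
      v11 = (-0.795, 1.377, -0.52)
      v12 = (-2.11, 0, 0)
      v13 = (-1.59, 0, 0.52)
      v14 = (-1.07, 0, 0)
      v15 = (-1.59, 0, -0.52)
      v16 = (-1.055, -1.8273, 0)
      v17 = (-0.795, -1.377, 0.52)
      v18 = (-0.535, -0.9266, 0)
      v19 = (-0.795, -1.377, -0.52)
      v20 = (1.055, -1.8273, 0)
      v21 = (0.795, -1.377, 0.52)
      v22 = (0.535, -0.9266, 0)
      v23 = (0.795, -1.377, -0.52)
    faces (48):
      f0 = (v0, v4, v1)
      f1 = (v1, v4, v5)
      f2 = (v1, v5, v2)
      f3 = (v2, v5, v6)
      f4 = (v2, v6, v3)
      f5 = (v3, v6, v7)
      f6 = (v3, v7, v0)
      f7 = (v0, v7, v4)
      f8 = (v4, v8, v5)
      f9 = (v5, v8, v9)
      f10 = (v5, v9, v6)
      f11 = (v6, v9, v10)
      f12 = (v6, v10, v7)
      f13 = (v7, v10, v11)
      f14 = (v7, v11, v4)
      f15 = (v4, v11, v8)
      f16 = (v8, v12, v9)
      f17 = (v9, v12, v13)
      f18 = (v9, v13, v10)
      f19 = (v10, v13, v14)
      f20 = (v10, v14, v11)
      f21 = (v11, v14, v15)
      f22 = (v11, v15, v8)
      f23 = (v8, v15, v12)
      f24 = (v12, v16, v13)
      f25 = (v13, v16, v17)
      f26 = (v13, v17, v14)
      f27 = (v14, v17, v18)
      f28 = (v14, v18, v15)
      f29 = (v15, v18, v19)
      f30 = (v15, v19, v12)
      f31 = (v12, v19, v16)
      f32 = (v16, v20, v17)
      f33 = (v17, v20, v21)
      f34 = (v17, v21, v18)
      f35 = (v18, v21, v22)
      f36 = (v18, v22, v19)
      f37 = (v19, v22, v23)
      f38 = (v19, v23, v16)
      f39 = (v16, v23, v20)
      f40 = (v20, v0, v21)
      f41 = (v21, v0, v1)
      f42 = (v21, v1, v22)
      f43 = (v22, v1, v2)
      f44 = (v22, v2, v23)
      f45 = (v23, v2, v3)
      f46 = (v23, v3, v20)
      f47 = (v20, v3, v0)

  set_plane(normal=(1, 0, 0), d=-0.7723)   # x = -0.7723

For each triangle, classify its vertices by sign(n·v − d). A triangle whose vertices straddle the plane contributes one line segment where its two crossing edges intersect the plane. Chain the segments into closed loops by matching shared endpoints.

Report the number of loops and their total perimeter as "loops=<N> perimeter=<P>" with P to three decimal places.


Straddling triangles (20 of 48):
  (v4,v8,v5) [+-+] → (-0.7723, 1.8273, 0)–(-0.7723, 1.75849, 0.0794616)  len=0.1051
  (v5,v8,v9) [+--] → (-0.7723, 1.75849, 0.0794616)–(-0.7723, 1.377, 0.52)  len=0.5828
  (v5,v9,v6) [+-+] → (-0.7723, 1.377, 0.52)–(-0.7723, 1.36931, 0.511125)  len=0.0117
  (v6,v9,v10) [+-+] → (-0.7723, 1.36931, 0.511125)–(-0.7723, 1.33768, 0.4746)  len=0.0483
  (v7,v10,v11) [++-] → (-0.7723, 1.33768, -0.4746)–(-0.7723, 1.377, -0.52)  len=0.0601
  (v7,v11,v4) [+-+] → (-0.7723, 1.377, -0.52)–(-0.7723, 1.38253, -0.513619)  len=0.0084
  (v4,v11,v8) [+--] → (-0.7723, 1.38253, -0.513619)–(-0.7723, 1.8273, 0)  len=0.6794
  (v9,v13,v10) [--+] → (-0.7723, 0.718181, 0.116963)–(-0.7723, 1.33768, 0.4746)  len=0.7153
  (v10,v13,v14) [+--] → (-0.7723, 0.718181, 0.116963)–(-0.7723, 0.515605, 0)  len=0.2339
  (v10,v14,v11) [+--] → (-0.7723, 0.515605, 0)–(-0.7723, 1.33768, -0.4746)  len=0.9492
  (v14,v17,v18) [--+] → (-0.7723, -1.33768, 0.4746)–(-0.7723, -0.515605, 0)  len=0.9492
  (v14,v18,v15) [-+-] → (-0.7723, -0.515605, 0)–(-0.7723, -0.718181, -0.116963)  len=0.2339
  (v15,v18,v19) [-+-] → (-0.7723, -0.718181, -0.116963)–(-0.7723, -1.33768, -0.4746)  len=0.7153
  (v16,v20,v17) [-+-] → (-0.7723, -1.8273, 0)–(-0.7723, -1.38253, 0.513619)  len=0.6794
  (v17,v20,v21) [-++] → (-0.7723, -1.38253, 0.513619)–(-0.7723, -1.377, 0.52)  len=0.0084
  (v17,v21,v18) [-++] → (-0.7723, -1.377, 0.52)–(-0.7723, -1.33768, 0.4746)  len=0.0601
  (v18,v22,v19) [++-] → (-0.7723, -1.36931, -0.511125)–(-0.7723, -1.33768, -0.4746)  len=0.0483
  (v19,v22,v23) [-++] → (-0.7723, -1.36931, -0.511125)–(-0.7723, -1.377, -0.52)  len=0.0117
  (v19,v23,v16) [-+-] → (-0.7723, -1.377, -0.52)–(-0.7723, -1.75849, -0.0794616)  len=0.5828
  (v16,v23,v20) [-++] → (-0.7723, -1.75849, -0.0794616)–(-0.7723, -1.8273, 0)  len=0.1051

Chained into 2 loop(s):
  loop 1: 10 segments, perimeter = 3.3943
  loop 2: 10 segments, perimeter = 3.3943
Total perimeter = 6.789

loops=2 perimeter=6.789


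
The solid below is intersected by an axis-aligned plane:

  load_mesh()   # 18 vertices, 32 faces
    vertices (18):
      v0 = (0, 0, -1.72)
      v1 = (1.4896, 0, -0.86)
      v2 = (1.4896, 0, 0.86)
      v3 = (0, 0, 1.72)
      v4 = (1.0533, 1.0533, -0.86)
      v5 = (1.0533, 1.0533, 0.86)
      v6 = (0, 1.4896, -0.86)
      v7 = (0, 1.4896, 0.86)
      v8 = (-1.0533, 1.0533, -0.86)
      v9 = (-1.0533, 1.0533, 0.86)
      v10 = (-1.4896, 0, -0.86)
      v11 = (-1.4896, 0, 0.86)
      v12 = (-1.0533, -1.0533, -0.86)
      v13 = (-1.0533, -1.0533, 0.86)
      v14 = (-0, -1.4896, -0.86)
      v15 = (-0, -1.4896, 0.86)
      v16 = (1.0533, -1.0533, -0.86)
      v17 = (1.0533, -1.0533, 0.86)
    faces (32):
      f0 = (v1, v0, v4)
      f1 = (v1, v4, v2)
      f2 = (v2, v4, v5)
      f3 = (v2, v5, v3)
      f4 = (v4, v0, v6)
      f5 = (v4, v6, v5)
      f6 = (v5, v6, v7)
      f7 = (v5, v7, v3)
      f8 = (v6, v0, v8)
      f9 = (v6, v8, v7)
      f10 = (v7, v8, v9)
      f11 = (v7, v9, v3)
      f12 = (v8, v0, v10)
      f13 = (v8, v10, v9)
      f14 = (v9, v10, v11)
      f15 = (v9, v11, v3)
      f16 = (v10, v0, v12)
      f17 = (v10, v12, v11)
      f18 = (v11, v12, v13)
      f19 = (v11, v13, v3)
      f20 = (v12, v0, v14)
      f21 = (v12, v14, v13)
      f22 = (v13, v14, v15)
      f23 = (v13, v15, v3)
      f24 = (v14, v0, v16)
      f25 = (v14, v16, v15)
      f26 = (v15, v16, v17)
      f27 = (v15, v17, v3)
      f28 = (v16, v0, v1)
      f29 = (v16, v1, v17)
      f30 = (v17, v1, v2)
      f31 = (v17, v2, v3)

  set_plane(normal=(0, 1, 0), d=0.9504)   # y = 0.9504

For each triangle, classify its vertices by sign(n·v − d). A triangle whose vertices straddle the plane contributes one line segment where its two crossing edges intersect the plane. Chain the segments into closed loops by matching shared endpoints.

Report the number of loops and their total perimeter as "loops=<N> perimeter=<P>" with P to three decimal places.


Straddling triangles (12 of 32):
  (v1,v0,v4) [--+] → (0.9504, 0.9504, -0.944016)–(1.09592, 0.9504, -0.86)  len=0.1680
  (v1,v4,v2) [-+-] → (1.09592, 0.9504, -0.86)–(1.09592, 0.9504, -0.691968)  len=0.1680
  (v2,v4,v5) [-++] → (1.09592, 0.9504, -0.691968)–(1.09592, 0.9504, 0.86)  len=1.5520
  (v2,v5,v3) [-+-] → (1.09592, 0.9504, 0.86)–(0.9504, 0.9504, 0.944016)  len=0.1680
  (v4,v0,v6) [+-+] → (0.9504, 0.9504, -0.944016)–(0, 0.9504, -1.1713)  len=0.9772
  (v5,v7,v3) [++-] → (0, 0.9504, 1.1713)–(0.9504, 0.9504, 0.944016)  len=0.9772
  (v6,v0,v8) [+-+] → (0, 0.9504, -1.1713)–(-0.9504, 0.9504, -0.944016)  len=0.9772
  (v7,v9,v3) [++-] → (-0.9504, 0.9504, 0.944016)–(0, 0.9504, 1.1713)  len=0.9772
  (v8,v0,v10) [+--] → (-0.9504, 0.9504, -0.944016)–(-1.09592, 0.9504, -0.86)  len=0.1680
  (v8,v10,v9) [+-+] → (-1.09592, 0.9504, -0.86)–(-1.09592, 0.9504, 0.691968)  len=1.5520
  (v9,v10,v11) [+--] → (-1.09592, 0.9504, 0.691968)–(-1.09592, 0.9504, 0.86)  len=0.1680
  (v9,v11,v3) [+--] → (-1.09592, 0.9504, 0.86)–(-0.9504, 0.9504, 0.944016)  len=0.1680

Chained into 1 loop(s):
  loop 1: 12 segments, perimeter = 8.0209
Total perimeter = 8.021

loops=1 perimeter=8.021


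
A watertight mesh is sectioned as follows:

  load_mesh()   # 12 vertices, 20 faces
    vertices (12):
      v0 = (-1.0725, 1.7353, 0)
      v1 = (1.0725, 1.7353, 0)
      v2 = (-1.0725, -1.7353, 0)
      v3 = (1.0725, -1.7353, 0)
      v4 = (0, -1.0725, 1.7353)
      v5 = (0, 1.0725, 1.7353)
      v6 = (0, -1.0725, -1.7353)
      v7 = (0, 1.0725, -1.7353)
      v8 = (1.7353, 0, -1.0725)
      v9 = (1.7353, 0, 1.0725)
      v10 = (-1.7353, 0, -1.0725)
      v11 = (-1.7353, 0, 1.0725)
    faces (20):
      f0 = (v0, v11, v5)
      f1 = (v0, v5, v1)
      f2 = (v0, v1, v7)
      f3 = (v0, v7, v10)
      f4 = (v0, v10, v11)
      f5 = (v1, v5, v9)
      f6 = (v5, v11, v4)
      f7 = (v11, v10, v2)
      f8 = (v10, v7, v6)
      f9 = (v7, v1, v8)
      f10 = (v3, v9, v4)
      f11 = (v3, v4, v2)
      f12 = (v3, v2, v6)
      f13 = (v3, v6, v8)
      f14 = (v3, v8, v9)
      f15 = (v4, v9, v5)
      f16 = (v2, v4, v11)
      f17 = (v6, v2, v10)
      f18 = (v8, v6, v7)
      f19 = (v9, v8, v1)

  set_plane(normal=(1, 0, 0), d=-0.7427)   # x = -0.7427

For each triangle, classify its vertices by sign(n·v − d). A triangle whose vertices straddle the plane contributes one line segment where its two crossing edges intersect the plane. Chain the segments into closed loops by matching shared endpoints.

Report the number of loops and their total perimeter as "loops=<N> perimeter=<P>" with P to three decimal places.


loops=1 perimeter=9.932

Straddling triangles (10 of 20):
  (v0,v11,v5) [--+] → (-0.7427, 0.613475, 1.45162)–(-0.7427, 1.53149, 0.533615)  len=1.2983
  (v0,v5,v1) [-++] → (-0.7427, 1.53149, 0.533615)–(-0.7427, 1.7353, 0)  len=0.5712
  (v0,v1,v7) [-++] → (-0.7427, 1.7353, 0)–(-0.7427, 1.53149, -0.533615)  len=0.5712
  (v0,v7,v10) [-+-] → (-0.7427, 1.53149, -0.533615)–(-0.7427, 0.613475, -1.45162)  len=1.2983
  (v5,v11,v4) [+-+] → (-0.7427, 0.613475, 1.45162)–(-0.7427, -0.613475, 1.45162)  len=1.2270
  (v10,v7,v6) [-++] → (-0.7427, 0.613475, -1.45162)–(-0.7427, -0.613475, -1.45162)  len=1.2270
  (v3,v4,v2) [++-] → (-0.7427, -1.53149, 0.533615)–(-0.7427, -1.7353, 0)  len=0.5712
  (v3,v2,v6) [+-+] → (-0.7427, -1.7353, 0)–(-0.7427, -1.53149, -0.533615)  len=0.5712
  (v2,v4,v11) [-+-] → (-0.7427, -1.53149, 0.533615)–(-0.7427, -0.613475, 1.45162)  len=1.2983
  (v6,v2,v10) [+--] → (-0.7427, -1.53149, -0.533615)–(-0.7427, -0.613475, -1.45162)  len=1.2983

Chained into 1 loop(s):
  loop 1: 10 segments, perimeter = 9.9318
Total perimeter = 9.932


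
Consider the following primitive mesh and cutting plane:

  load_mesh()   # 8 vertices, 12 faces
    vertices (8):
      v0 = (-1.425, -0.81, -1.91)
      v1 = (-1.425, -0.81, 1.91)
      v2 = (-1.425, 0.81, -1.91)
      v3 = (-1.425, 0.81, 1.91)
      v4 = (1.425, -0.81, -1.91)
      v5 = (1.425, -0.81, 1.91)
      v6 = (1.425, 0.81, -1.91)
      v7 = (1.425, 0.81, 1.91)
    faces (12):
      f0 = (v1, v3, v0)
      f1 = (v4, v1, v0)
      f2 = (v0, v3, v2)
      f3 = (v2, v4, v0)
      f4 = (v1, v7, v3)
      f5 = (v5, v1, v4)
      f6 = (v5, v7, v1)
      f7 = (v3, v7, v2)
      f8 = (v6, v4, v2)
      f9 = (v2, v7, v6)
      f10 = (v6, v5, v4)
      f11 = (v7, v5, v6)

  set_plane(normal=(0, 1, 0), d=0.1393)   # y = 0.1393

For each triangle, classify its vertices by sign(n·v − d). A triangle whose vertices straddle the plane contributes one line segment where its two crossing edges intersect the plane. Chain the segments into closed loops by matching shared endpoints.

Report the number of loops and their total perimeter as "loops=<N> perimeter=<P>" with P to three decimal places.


loops=1 perimeter=13.340

Straddling triangles (8 of 12):
  (v1,v3,v0) [-+-] → (-1.425, 0.1393, 1.91)–(-1.425, 0.1393, 0.328473)  len=1.5815
  (v0,v3,v2) [-++] → (-1.425, 0.1393, 0.328473)–(-1.425, 0.1393, -1.91)  len=2.2385
  (v2,v4,v0) [+--] → (-0.245065, 0.1393, -1.91)–(-1.425, 0.1393, -1.91)  len=1.1799
  (v1,v7,v3) [-++] → (0.245065, 0.1393, 1.91)–(-1.425, 0.1393, 1.91)  len=1.6701
  (v5,v7,v1) [-+-] → (1.425, 0.1393, 1.91)–(0.245065, 0.1393, 1.91)  len=1.1799
  (v6,v4,v2) [+-+] → (1.425, 0.1393, -1.91)–(-0.245065, 0.1393, -1.91)  len=1.6701
  (v6,v5,v4) [+--] → (1.425, 0.1393, -0.328473)–(1.425, 0.1393, -1.91)  len=1.5815
  (v7,v5,v6) [+-+] → (1.425, 0.1393, 1.91)–(1.425, 0.1393, -0.328473)  len=2.2385

Chained into 1 loop(s):
  loop 1: 8 segments, perimeter = 13.3400
Total perimeter = 13.340
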